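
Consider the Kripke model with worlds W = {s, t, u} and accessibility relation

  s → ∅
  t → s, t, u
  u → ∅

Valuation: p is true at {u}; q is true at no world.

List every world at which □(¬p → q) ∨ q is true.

s: □(¬p → q) is T, q is F. ✓
t: □(¬p → q) is F, q is F. ✗
u: □(¬p → q) is T, q is F. ✓

{s, u}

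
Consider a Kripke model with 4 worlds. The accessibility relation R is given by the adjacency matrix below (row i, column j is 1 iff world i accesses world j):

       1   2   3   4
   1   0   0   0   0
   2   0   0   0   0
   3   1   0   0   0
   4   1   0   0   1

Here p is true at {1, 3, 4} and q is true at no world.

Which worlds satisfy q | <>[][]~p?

1: q is F, <>[][]~p is F. ✗
2: q is F, <>[][]~p is F. ✗
3: q is F, <>[][]~p is T. ✓
4: q is F, <>[][]~p is T. ✓

{3, 4}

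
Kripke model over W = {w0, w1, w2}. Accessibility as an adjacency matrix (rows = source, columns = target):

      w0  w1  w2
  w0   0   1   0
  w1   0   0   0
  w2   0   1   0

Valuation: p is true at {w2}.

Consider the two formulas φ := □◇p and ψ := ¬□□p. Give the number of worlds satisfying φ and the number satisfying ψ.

For □◇p:
w0: successors {w1}; ◇p there: w1:F. ✗
w1: no successors, so □◇p holds vacuously. ✓
w2: successors {w1}; ◇p there: w1:F. ✗
— 1 world.
For ¬□□p:
w0: □□p is T. ✗
w1: □□p is T. ✗
w2: □□p is T. ✗
— 0 worlds.

1 and 0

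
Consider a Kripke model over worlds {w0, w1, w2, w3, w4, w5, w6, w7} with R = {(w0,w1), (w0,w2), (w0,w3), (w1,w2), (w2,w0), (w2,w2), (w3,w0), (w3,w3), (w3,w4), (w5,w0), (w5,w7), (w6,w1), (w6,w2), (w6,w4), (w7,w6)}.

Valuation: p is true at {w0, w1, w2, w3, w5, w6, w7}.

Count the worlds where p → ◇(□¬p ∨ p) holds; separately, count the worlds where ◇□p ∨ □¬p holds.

8 and 7

For p → ◇(□¬p ∨ p):
w0: p is T, ◇(□¬p ∨ p) is T. ✓
w1: p is T, ◇(□¬p ∨ p) is T. ✓
w2: p is T, ◇(□¬p ∨ p) is T. ✓
w3: p is T, ◇(□¬p ∨ p) is T. ✓
w4: p is F, ◇(□¬p ∨ p) is F. ✓
w5: p is T, ◇(□¬p ∨ p) is T. ✓
w6: p is T, ◇(□¬p ∨ p) is T. ✓
w7: p is T, ◇(□¬p ∨ p) is T. ✓
— 8 worlds.
For ◇□p ∨ □¬p:
w0: ◇□p is T, □¬p is F. ✓
w1: ◇□p is T, □¬p is F. ✓
w2: ◇□p is T, □¬p is F. ✓
w3: ◇□p is T, □¬p is F. ✓
w4: ◇□p is F, □¬p is T. ✓
w5: ◇□p is T, □¬p is F. ✓
w6: ◇□p is T, □¬p is F. ✓
w7: ◇□p is F, □¬p is F. ✗
— 7 worlds.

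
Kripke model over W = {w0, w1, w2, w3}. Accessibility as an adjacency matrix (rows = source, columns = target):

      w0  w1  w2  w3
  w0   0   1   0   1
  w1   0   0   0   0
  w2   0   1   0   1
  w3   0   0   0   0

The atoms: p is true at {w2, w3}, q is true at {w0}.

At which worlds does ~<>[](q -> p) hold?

{w1, w3}

w0: <>[](q -> p) is T. ✗
w1: <>[](q -> p) is F. ✓
w2: <>[](q -> p) is T. ✗
w3: <>[](q -> p) is F. ✓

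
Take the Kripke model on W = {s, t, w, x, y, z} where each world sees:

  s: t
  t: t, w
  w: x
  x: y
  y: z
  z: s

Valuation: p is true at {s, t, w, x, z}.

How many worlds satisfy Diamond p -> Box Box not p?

2

s: Diamond p is T, Box Box not p is F. ✗
t: Diamond p is T, Box Box not p is F. ✗
w: Diamond p is T, Box Box not p is T. ✓
x: Diamond p is F, Box Box not p is F. ✓
y: Diamond p is T, Box Box not p is F. ✗
z: Diamond p is T, Box Box not p is F. ✗
Satisfying worlds: {w, x}.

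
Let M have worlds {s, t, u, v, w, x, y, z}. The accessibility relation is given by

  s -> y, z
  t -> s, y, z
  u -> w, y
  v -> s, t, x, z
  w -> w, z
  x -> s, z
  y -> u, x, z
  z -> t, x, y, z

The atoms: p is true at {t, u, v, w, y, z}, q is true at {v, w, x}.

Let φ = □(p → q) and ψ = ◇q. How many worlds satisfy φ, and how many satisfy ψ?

0 and 5

For □(p → q):
s: successors {y, z}; p → q there: y:F, z:F. ✗
t: successors {s, y, z}; p → q there: s:T, y:F, z:F. ✗
u: successors {w, y}; p → q there: w:T, y:F. ✗
v: successors {s, t, x, z}; p → q there: s:T, t:F, x:T, z:F. ✗
w: successors {w, z}; p → q there: w:T, z:F. ✗
x: successors {s, z}; p → q there: s:T, z:F. ✗
y: successors {u, x, z}; p → q there: u:F, x:T, z:F. ✗
z: successors {t, x, y, z}; p → q there: t:F, x:T, y:F, z:F. ✗
— 0 worlds.
For ◇q:
s: successors {y, z}; q there: y:F, z:F. ✗
t: successors {s, y, z}; q there: s:F, y:F, z:F. ✗
u: successors {w, y}; q there: w:T, y:F. ✓
v: successors {s, t, x, z}; q there: s:F, t:F, x:T, z:F. ✓
w: successors {w, z}; q there: w:T, z:F. ✓
x: successors {s, z}; q there: s:F, z:F. ✗
y: successors {u, x, z}; q there: u:F, x:T, z:F. ✓
z: successors {t, x, y, z}; q there: t:F, x:T, y:F, z:F. ✓
— 5 worlds.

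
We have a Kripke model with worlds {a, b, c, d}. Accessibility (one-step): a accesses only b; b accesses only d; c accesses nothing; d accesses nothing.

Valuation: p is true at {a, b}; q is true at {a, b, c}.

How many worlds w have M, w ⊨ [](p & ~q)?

2

a: successors {b}; p & ~q there: b:F. ✗
b: successors {d}; p & ~q there: d:F. ✗
c: no successors, so [](p & ~q) holds vacuously. ✓
d: no successors, so [](p & ~q) holds vacuously. ✓
Satisfying worlds: {c, d}.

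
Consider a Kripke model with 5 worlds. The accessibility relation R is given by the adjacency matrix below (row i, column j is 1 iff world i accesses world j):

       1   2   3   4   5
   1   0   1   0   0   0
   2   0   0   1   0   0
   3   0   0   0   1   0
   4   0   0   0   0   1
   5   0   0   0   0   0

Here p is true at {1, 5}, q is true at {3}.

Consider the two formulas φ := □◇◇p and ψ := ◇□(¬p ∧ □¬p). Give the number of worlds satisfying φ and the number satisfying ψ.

For □◇◇p:
1: successors {2}; ◇◇p there: 2:F. ✗
2: successors {3}; ◇◇p there: 3:T. ✓
3: successors {4}; ◇◇p there: 4:F. ✗
4: successors {5}; ◇◇p there: 5:F. ✗
5: no successors, so □◇◇p holds vacuously. ✓
— 2 worlds.
For ◇□(¬p ∧ □¬p):
1: successors {2}; □(¬p ∧ □¬p) there: 2:T. ✓
2: successors {3}; □(¬p ∧ □¬p) there: 3:F. ✗
3: successors {4}; □(¬p ∧ □¬p) there: 4:F. ✗
4: successors {5}; □(¬p ∧ □¬p) there: 5:T. ✓
5: no successors, so ◇□(¬p ∧ □¬p) fails. ✗
— 2 worlds.

2 and 2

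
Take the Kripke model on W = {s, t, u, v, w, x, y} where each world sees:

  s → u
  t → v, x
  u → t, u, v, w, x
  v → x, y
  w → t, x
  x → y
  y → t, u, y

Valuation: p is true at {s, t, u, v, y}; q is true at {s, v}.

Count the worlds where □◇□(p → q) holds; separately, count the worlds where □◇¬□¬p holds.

2 and 7

For □◇□(p → q):
s: successors {u}; ◇□(p → q) there: u:T. ✓
t: successors {v, x}; ◇□(p → q) there: v:F, x:F. ✗
u: successors {t, u, v, w, x}; ◇□(p → q) there: t:F, u:T, v:F, w:T, x:F. ✗
v: successors {x, y}; ◇□(p → q) there: x:F, y:T. ✗
w: successors {t, x}; ◇□(p → q) there: t:F, x:F. ✗
x: successors {y}; ◇□(p → q) there: y:T. ✓
y: successors {t, u, y}; ◇□(p → q) there: t:F, u:T, y:T. ✗
— 2 worlds.
For □◇¬□¬p:
s: successors {u}; ◇¬□¬p there: u:T. ✓
t: successors {v, x}; ◇¬□¬p there: v:T, x:T. ✓
u: successors {t, u, v, w, x}; ◇¬□¬p there: t:T, u:T, v:T, w:T, x:T. ✓
v: successors {x, y}; ◇¬□¬p there: x:T, y:T. ✓
w: successors {t, x}; ◇¬□¬p there: t:T, x:T. ✓
x: successors {y}; ◇¬□¬p there: y:T. ✓
y: successors {t, u, y}; ◇¬□¬p there: t:T, u:T, y:T. ✓
— 7 worlds.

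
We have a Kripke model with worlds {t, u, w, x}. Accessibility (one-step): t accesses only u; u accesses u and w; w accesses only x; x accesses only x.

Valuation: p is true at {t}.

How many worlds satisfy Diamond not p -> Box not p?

4

t: Diamond not p is T, Box not p is T. ✓
u: Diamond not p is T, Box not p is T. ✓
w: Diamond not p is T, Box not p is T. ✓
x: Diamond not p is T, Box not p is T. ✓
Satisfying worlds: {t, u, w, x}.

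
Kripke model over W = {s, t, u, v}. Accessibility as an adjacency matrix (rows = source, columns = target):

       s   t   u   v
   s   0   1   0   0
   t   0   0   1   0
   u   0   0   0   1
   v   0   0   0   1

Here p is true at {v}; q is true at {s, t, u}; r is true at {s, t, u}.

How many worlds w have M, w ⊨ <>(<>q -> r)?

4

s: successors {t}; <>q -> r there: t:T. ✓
t: successors {u}; <>q -> r there: u:T. ✓
u: successors {v}; <>q -> r there: v:T. ✓
v: successors {v}; <>q -> r there: v:T. ✓
Satisfying worlds: {s, t, u, v}.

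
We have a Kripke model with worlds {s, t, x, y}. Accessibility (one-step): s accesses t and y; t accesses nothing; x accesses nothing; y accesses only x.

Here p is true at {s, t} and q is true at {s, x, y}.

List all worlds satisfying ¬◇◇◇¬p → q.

{s, x, y}

s: ¬◇◇◇¬p is T, q is T. ✓
t: ¬◇◇◇¬p is T, q is F. ✗
x: ¬◇◇◇¬p is T, q is T. ✓
y: ¬◇◇◇¬p is T, q is T. ✓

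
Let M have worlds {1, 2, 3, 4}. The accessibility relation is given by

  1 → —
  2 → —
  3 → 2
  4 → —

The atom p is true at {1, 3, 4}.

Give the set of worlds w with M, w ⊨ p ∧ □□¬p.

1: p is T, □□¬p is T. ✓
2: p is F, □□¬p is T. ✗
3: p is T, □□¬p is T. ✓
4: p is T, □□¬p is T. ✓

{1, 3, 4}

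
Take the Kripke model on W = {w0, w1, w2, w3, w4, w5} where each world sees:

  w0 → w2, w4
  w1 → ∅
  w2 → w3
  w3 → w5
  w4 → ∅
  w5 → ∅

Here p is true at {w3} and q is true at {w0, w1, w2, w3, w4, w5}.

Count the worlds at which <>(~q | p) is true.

1

w0: successors {w2, w4}; ~q | p there: w2:F, w4:F. ✗
w1: no successors, so <>(~q | p) fails. ✗
w2: successors {w3}; ~q | p there: w3:T. ✓
w3: successors {w5}; ~q | p there: w5:F. ✗
w4: no successors, so <>(~q | p) fails. ✗
w5: no successors, so <>(~q | p) fails. ✗
Satisfying worlds: {w2}.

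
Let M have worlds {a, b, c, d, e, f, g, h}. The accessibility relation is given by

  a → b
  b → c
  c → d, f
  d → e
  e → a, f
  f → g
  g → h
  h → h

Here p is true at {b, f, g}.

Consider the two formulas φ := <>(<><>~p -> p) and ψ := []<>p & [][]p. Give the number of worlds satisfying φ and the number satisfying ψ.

For <>(<><>~p -> p):
a: successors {b}; <><>~p -> p there: b:T. ✓
b: successors {c}; <><>~p -> p there: c:F. ✗
c: successors {d, f}; <><>~p -> p there: d:F, f:T. ✓
d: successors {e}; <><>~p -> p there: e:T. ✓
e: successors {a, f}; <><>~p -> p there: a:F, f:T. ✓
f: successors {g}; <><>~p -> p there: g:T. ✓
g: successors {h}; <><>~p -> p there: h:F. ✗
h: successors {h}; <><>~p -> p there: h:F. ✗
— 5 worlds.
For []<>p & [][]p:
a: []<>p is F, [][]p is F. ✗
b: []<>p is T, [][]p is F. ✗
c: []<>p is F, [][]p is F. ✗
d: []<>p is T, [][]p is F. ✗
e: []<>p is T, [][]p is T. ✓
f: []<>p is F, [][]p is F. ✗
g: []<>p is F, [][]p is F. ✗
h: []<>p is F, [][]p is F. ✗
— 1 world.

5 and 1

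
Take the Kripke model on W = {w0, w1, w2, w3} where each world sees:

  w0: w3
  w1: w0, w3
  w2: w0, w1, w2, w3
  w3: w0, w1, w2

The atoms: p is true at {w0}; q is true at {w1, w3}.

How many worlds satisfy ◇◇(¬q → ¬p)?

w0: successors {w3}; ◇(¬q → ¬p) there: w3:T. ✓
w1: successors {w0, w3}; ◇(¬q → ¬p) there: w0:T, w3:T. ✓
w2: successors {w0, w1, w2, w3}; ◇(¬q → ¬p) there: w0:T, w1:T, w2:T, w3:T. ✓
w3: successors {w0, w1, w2}; ◇(¬q → ¬p) there: w0:T, w1:T, w2:T. ✓
Satisfying worlds: {w0, w1, w2, w3}.

4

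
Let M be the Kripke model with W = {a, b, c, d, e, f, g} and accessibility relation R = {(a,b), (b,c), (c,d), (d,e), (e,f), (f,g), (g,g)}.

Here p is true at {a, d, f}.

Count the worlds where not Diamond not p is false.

a: Diamond not p is T. ✗
b: Diamond not p is T. ✗
c: Diamond not p is F. ✓
d: Diamond not p is T. ✗
e: Diamond not p is F. ✓
f: Diamond not p is T. ✗
g: Diamond not p is T. ✗
Satisfying worlds: {c, e}.
So not Diamond not p fails at the other 5 worlds.

5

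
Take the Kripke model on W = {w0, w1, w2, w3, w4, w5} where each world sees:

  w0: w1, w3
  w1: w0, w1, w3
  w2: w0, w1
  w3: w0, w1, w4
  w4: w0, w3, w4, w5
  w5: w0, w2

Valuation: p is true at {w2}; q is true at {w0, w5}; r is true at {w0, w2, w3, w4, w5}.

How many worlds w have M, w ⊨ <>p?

1

w0: successors {w1, w3}; p there: w1:F, w3:F. ✗
w1: successors {w0, w1, w3}; p there: w0:F, w1:F, w3:F. ✗
w2: successors {w0, w1}; p there: w0:F, w1:F. ✗
w3: successors {w0, w1, w4}; p there: w0:F, w1:F, w4:F. ✗
w4: successors {w0, w3, w4, w5}; p there: w0:F, w3:F, w4:F, w5:F. ✗
w5: successors {w0, w2}; p there: w0:F, w2:T. ✓
Satisfying worlds: {w5}.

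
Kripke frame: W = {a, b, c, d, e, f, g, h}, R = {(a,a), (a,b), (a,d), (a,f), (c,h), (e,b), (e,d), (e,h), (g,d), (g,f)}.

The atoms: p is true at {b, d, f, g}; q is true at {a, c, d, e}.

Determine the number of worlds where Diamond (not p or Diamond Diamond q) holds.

3

a: successors {a, b, d, f}; not p or Diamond Diamond q there: a:T, b:F, d:F, f:F. ✓
b: no successors, so Diamond (not p or Diamond Diamond q) fails. ✗
c: successors {h}; not p or Diamond Diamond q there: h:T. ✓
d: no successors, so Diamond (not p or Diamond Diamond q) fails. ✗
e: successors {b, d, h}; not p or Diamond Diamond q there: b:F, d:F, h:T. ✓
f: no successors, so Diamond (not p or Diamond Diamond q) fails. ✗
g: successors {d, f}; not p or Diamond Diamond q there: d:F, f:F. ✗
h: no successors, so Diamond (not p or Diamond Diamond q) fails. ✗
Satisfying worlds: {a, c, e}.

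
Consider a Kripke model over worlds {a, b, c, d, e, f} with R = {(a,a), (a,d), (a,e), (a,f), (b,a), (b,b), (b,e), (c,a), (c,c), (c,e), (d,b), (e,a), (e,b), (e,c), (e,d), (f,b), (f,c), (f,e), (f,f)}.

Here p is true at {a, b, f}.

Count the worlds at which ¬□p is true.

a: □p is F. ✓
b: □p is F. ✓
c: □p is F. ✓
d: □p is T. ✗
e: □p is F. ✓
f: □p is F. ✓
Satisfying worlds: {a, b, c, e, f}.

5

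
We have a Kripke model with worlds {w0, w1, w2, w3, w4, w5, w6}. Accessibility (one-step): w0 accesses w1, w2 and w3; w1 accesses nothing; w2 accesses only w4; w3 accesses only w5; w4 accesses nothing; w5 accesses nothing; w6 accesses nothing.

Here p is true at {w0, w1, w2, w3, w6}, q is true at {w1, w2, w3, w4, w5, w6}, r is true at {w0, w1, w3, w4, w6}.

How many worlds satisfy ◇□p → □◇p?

w0: ◇□p is T, □◇p is F. ✗
w1: ◇□p is F, □◇p is T. ✓
w2: ◇□p is T, □◇p is F. ✗
w3: ◇□p is T, □◇p is F. ✗
w4: ◇□p is F, □◇p is T. ✓
w5: ◇□p is F, □◇p is T. ✓
w6: ◇□p is F, □◇p is T. ✓
Satisfying worlds: {w1, w4, w5, w6}.

4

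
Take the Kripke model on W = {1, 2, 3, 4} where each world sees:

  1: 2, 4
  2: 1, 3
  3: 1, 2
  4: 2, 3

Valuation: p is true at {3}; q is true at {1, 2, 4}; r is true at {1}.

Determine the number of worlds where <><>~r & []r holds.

1: <><>~r is T, []r is F. ✗
2: <><>~r is T, []r is F. ✗
3: <><>~r is T, []r is F. ✗
4: <><>~r is T, []r is F. ✗
Satisfying worlds: ∅.

0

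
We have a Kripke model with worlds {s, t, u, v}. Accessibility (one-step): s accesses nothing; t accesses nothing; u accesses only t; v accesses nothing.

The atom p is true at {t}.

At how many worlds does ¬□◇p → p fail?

1

s: ¬□◇p is F, p is F. ✓
t: ¬□◇p is F, p is T. ✓
u: ¬□◇p is T, p is F. ✗
v: ¬□◇p is F, p is F. ✓
Satisfying worlds: {s, t, v}.
So ¬□◇p → p fails at the other 1 world.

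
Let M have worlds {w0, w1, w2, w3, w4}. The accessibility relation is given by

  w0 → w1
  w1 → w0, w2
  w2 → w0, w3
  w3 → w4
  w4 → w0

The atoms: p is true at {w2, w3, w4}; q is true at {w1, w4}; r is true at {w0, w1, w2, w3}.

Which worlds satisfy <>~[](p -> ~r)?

{w0, w1}

w0: successors {w1}; ~[](p -> ~r) there: w1:T. ✓
w1: successors {w0, w2}; ~[](p -> ~r) there: w0:F, w2:T. ✓
w2: successors {w0, w3}; ~[](p -> ~r) there: w0:F, w3:F. ✗
w3: successors {w4}; ~[](p -> ~r) there: w4:F. ✗
w4: successors {w0}; ~[](p -> ~r) there: w0:F. ✗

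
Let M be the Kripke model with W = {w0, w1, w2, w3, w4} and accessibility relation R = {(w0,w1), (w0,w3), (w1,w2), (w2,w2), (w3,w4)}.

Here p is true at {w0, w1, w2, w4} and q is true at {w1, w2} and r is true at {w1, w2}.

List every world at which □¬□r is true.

w0: successors {w1, w3}; ¬□r there: w1:F, w3:T. ✗
w1: successors {w2}; ¬□r there: w2:F. ✗
w2: successors {w2}; ¬□r there: w2:F. ✗
w3: successors {w4}; ¬□r there: w4:F. ✗
w4: no successors, so □¬□r holds vacuously. ✓

{w4}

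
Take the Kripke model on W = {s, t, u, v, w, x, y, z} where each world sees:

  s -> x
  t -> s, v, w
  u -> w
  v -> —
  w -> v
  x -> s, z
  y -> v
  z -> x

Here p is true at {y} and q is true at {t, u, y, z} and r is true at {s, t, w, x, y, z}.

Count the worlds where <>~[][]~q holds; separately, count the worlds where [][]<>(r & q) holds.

For <>~[][]~q:
s: successors {x}; ~[][]~q there: x:F. ✗
t: successors {s, v, w}; ~[][]~q there: s:T, v:F, w:F. ✓
u: successors {w}; ~[][]~q there: w:F. ✗
v: no successors, so <>~[][]~q fails. ✗
w: successors {v}; ~[][]~q there: v:F. ✗
x: successors {s, z}; ~[][]~q there: s:T, z:T. ✓
y: successors {v}; ~[][]~q there: v:F. ✗
z: successors {x}; ~[][]~q there: x:F. ✗
— 2 worlds.
For [][]<>(r & q):
s: successors {x}; []<>(r & q) there: x:F. ✗
t: successors {s, v, w}; []<>(r & q) there: s:T, v:T, w:F. ✗
u: successors {w}; []<>(r & q) there: w:F. ✗
v: no successors, so [][]<>(r & q) holds vacuously. ✓
w: successors {v}; []<>(r & q) there: v:T. ✓
x: successors {s, z}; []<>(r & q) there: s:T, z:T. ✓
y: successors {v}; []<>(r & q) there: v:T. ✓
z: successors {x}; []<>(r & q) there: x:F. ✗
— 4 worlds.

2 and 4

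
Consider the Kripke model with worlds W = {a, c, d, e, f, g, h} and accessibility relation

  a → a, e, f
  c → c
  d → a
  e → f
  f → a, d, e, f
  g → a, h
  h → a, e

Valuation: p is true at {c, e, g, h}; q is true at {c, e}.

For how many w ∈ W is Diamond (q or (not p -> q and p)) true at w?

5

a: successors {a, e, f}; q or (not p -> q and p) there: a:F, e:T, f:F. ✓
c: successors {c}; q or (not p -> q and p) there: c:T. ✓
d: successors {a}; q or (not p -> q and p) there: a:F. ✗
e: successors {f}; q or (not p -> q and p) there: f:F. ✗
f: successors {a, d, e, f}; q or (not p -> q and p) there: a:F, d:F, e:T, f:F. ✓
g: successors {a, h}; q or (not p -> q and p) there: a:F, h:T. ✓
h: successors {a, e}; q or (not p -> q and p) there: a:F, e:T. ✓
Satisfying worlds: {a, c, f, g, h}.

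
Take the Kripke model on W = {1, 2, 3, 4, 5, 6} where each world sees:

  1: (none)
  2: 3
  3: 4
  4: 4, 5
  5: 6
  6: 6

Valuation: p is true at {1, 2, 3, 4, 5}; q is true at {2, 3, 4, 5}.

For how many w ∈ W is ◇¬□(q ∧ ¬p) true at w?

5

1: no successors, so ◇¬□(q ∧ ¬p) fails. ✗
2: successors {3}; ¬□(q ∧ ¬p) there: 3:T. ✓
3: successors {4}; ¬□(q ∧ ¬p) there: 4:T. ✓
4: successors {4, 5}; ¬□(q ∧ ¬p) there: 4:T, 5:T. ✓
5: successors {6}; ¬□(q ∧ ¬p) there: 6:T. ✓
6: successors {6}; ¬□(q ∧ ¬p) there: 6:T. ✓
Satisfying worlds: {2, 3, 4, 5, 6}.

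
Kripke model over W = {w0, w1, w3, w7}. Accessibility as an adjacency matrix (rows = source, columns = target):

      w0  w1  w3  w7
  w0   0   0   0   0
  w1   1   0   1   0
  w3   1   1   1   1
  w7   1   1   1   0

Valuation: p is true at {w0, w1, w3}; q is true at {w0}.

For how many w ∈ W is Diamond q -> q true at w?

1

w0: Diamond q is F, q is T. ✓
w1: Diamond q is T, q is F. ✗
w3: Diamond q is T, q is F. ✗
w7: Diamond q is T, q is F. ✗
Satisfying worlds: {w0}.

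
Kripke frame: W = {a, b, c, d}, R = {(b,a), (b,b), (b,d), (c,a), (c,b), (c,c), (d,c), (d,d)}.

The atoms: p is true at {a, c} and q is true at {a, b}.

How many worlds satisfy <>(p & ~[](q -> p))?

2

a: no successors, so <>(p & ~[](q -> p)) fails. ✗
b: successors {a, b, d}; p & ~[](q -> p) there: a:F, b:F, d:F. ✗
c: successors {a, b, c}; p & ~[](q -> p) there: a:F, b:F, c:T. ✓
d: successors {c, d}; p & ~[](q -> p) there: c:T, d:F. ✓
Satisfying worlds: {c, d}.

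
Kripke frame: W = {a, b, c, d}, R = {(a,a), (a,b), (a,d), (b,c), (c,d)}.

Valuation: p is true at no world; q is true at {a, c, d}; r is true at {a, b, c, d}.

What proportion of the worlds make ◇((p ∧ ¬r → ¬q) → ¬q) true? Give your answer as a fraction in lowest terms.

1/4

a: successors {a, b, d}; (p ∧ ¬r → ¬q) → ¬q there: a:F, b:T, d:F. ✓
b: successors {c}; (p ∧ ¬r → ¬q) → ¬q there: c:F. ✗
c: successors {d}; (p ∧ ¬r → ¬q) → ¬q there: d:F. ✗
d: no successors, so ◇((p ∧ ¬r → ¬q) → ¬q) fails. ✗
That's 1 of 4 worlds, so 1/4.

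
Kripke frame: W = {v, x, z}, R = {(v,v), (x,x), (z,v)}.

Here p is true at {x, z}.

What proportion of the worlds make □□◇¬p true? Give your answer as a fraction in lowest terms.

v: successors {v}; □◇¬p there: v:T. ✓
x: successors {x}; □◇¬p there: x:F. ✗
z: successors {v}; □◇¬p there: v:T. ✓
That's 2 of 3 worlds, so 2/3.

2/3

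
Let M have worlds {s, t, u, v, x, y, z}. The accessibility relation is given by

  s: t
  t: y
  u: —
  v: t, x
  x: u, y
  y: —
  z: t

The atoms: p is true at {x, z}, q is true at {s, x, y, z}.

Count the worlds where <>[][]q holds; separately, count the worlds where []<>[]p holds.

5 and 5

For <>[][]q:
s: successors {t}; [][]q there: t:T. ✓
t: successors {y}; [][]q there: y:T. ✓
u: no successors, so <>[][]q fails. ✗
v: successors {t, x}; [][]q there: t:T, x:T. ✓
x: successors {u, y}; [][]q there: u:T, y:T. ✓
y: no successors, so <>[][]q fails. ✗
z: successors {t}; [][]q there: t:T. ✓
— 5 worlds.
For []<>[]p:
s: successors {t}; <>[]p there: t:T. ✓
t: successors {y}; <>[]p there: y:F. ✗
u: no successors, so []<>[]p holds vacuously. ✓
v: successors {t, x}; <>[]p there: t:T, x:T. ✓
x: successors {u, y}; <>[]p there: u:F, y:F. ✗
y: no successors, so []<>[]p holds vacuously. ✓
z: successors {t}; <>[]p there: t:T. ✓
— 5 worlds.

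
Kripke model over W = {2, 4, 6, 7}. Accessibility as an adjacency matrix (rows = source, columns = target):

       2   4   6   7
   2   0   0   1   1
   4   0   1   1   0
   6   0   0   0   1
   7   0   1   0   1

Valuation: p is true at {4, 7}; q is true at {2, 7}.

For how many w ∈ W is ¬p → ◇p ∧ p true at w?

2

2: ¬p is T, ◇p ∧ p is F. ✗
4: ¬p is F, ◇p ∧ p is T. ✓
6: ¬p is T, ◇p ∧ p is F. ✗
7: ¬p is F, ◇p ∧ p is T. ✓
Satisfying worlds: {4, 7}.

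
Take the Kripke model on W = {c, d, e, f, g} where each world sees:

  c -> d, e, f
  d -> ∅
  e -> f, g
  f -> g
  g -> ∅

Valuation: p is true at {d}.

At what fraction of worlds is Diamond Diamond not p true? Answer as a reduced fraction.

2/5

c: successors {d, e, f}; Diamond not p there: d:F, e:T, f:T. ✓
d: no successors, so Diamond Diamond not p fails. ✗
e: successors {f, g}; Diamond not p there: f:T, g:F. ✓
f: successors {g}; Diamond not p there: g:F. ✗
g: no successors, so Diamond Diamond not p fails. ✗
That's 2 of 5 worlds, so 2/5.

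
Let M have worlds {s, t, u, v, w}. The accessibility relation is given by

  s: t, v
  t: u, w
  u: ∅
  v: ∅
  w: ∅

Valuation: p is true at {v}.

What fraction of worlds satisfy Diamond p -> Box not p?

4/5

s: Diamond p is T, Box not p is F. ✗
t: Diamond p is F, Box not p is T. ✓
u: Diamond p is F, Box not p is T. ✓
v: Diamond p is F, Box not p is T. ✓
w: Diamond p is F, Box not p is T. ✓
That's 4 of 5 worlds, so 4/5.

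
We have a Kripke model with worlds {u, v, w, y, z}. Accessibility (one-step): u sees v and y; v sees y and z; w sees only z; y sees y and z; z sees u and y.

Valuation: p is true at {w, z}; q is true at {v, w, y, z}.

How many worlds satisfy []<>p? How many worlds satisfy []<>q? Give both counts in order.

For []<>p:
u: successors {v, y}; <>p there: v:T, y:T. ✓
v: successors {y, z}; <>p there: y:T, z:F. ✗
w: successors {z}; <>p there: z:F. ✗
y: successors {y, z}; <>p there: y:T, z:F. ✗
z: successors {u, y}; <>p there: u:F, y:T. ✗
— 1 world.
For []<>q:
u: successors {v, y}; <>q there: v:T, y:T. ✓
v: successors {y, z}; <>q there: y:T, z:T. ✓
w: successors {z}; <>q there: z:T. ✓
y: successors {y, z}; <>q there: y:T, z:T. ✓
z: successors {u, y}; <>q there: u:T, y:T. ✓
— 5 worlds.

1 and 5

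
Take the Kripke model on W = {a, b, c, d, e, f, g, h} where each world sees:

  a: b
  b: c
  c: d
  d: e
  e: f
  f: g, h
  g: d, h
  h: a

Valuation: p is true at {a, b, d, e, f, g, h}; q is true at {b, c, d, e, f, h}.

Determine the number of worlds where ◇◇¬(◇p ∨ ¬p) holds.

a: successors {b}; ◇¬(◇p ∨ ¬p) there: b:F. ✗
b: successors {c}; ◇¬(◇p ∨ ¬p) there: c:F. ✗
c: successors {d}; ◇¬(◇p ∨ ¬p) there: d:F. ✗
d: successors {e}; ◇¬(◇p ∨ ¬p) there: e:F. ✗
e: successors {f}; ◇¬(◇p ∨ ¬p) there: f:F. ✗
f: successors {g, h}; ◇¬(◇p ∨ ¬p) there: g:F, h:F. ✗
g: successors {d, h}; ◇¬(◇p ∨ ¬p) there: d:F, h:F. ✗
h: successors {a}; ◇¬(◇p ∨ ¬p) there: a:T. ✓
Satisfying worlds: {h}.

1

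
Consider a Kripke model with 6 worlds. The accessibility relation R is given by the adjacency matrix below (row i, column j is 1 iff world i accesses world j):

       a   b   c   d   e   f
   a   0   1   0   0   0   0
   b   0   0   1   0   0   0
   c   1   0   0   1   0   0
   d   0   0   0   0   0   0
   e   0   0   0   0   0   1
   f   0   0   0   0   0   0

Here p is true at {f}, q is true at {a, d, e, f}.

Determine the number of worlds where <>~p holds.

3

a: successors {b}; ~p there: b:T. ✓
b: successors {c}; ~p there: c:T. ✓
c: successors {a, d}; ~p there: a:T, d:T. ✓
d: no successors, so <>~p fails. ✗
e: successors {f}; ~p there: f:F. ✗
f: no successors, so <>~p fails. ✗
Satisfying worlds: {a, b, c}.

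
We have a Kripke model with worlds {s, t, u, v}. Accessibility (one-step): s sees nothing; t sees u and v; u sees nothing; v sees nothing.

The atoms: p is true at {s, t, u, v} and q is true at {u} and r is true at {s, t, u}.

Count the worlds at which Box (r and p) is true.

s: no successors, so Box (r and p) holds vacuously. ✓
t: successors {u, v}; r and p there: u:T, v:F. ✗
u: no successors, so Box (r and p) holds vacuously. ✓
v: no successors, so Box (r and p) holds vacuously. ✓
Satisfying worlds: {s, u, v}.

3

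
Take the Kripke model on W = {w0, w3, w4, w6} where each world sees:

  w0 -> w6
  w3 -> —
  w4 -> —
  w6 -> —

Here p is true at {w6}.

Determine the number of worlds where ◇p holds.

w0: successors {w6}; p there: w6:T. ✓
w3: no successors, so ◇p fails. ✗
w4: no successors, so ◇p fails. ✗
w6: no successors, so ◇p fails. ✗
Satisfying worlds: {w0}.

1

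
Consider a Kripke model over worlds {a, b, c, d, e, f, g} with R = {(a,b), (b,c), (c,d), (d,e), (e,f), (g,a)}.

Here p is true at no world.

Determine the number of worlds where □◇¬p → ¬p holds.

7

a: □◇¬p is T, ¬p is T. ✓
b: □◇¬p is T, ¬p is T. ✓
c: □◇¬p is T, ¬p is T. ✓
d: □◇¬p is T, ¬p is T. ✓
e: □◇¬p is F, ¬p is T. ✓
f: □◇¬p is T, ¬p is T. ✓
g: □◇¬p is T, ¬p is T. ✓
Satisfying worlds: {a, b, c, d, e, f, g}.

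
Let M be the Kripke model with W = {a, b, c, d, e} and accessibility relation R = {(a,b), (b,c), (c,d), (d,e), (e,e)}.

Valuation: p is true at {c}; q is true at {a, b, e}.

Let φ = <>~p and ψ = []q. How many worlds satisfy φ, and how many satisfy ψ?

For <>~p:
a: successors {b}; ~p there: b:T. ✓
b: successors {c}; ~p there: c:F. ✗
c: successors {d}; ~p there: d:T. ✓
d: successors {e}; ~p there: e:T. ✓
e: successors {e}; ~p there: e:T. ✓
— 4 worlds.
For []q:
a: successors {b}; q there: b:T. ✓
b: successors {c}; q there: c:F. ✗
c: successors {d}; q there: d:F. ✗
d: successors {e}; q there: e:T. ✓
e: successors {e}; q there: e:T. ✓
— 3 worlds.

4 and 3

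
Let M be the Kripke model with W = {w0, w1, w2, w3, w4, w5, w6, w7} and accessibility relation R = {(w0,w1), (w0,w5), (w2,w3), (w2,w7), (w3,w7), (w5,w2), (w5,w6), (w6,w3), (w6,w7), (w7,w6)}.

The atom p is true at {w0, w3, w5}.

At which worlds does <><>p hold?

w0: successors {w1, w5}; <>p there: w1:F, w5:F. ✗
w1: no successors, so <><>p fails. ✗
w2: successors {w3, w7}; <>p there: w3:F, w7:F. ✗
w3: successors {w7}; <>p there: w7:F. ✗
w4: no successors, so <><>p fails. ✗
w5: successors {w2, w6}; <>p there: w2:T, w6:T. ✓
w6: successors {w3, w7}; <>p there: w3:F, w7:F. ✗
w7: successors {w6}; <>p there: w6:T. ✓

{w5, w7}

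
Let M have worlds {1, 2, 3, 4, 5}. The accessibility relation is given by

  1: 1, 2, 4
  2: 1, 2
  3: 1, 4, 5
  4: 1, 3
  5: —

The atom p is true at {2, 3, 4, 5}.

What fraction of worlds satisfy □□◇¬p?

1: successors {1, 2, 4}; □◇¬p there: 1:T, 2:T, 4:T. ✓
2: successors {1, 2}; □◇¬p there: 1:T, 2:T. ✓
3: successors {1, 4, 5}; □◇¬p there: 1:T, 4:T, 5:T. ✓
4: successors {1, 3}; □◇¬p there: 1:T, 3:F. ✗
5: no successors, so □□◇¬p holds vacuously. ✓
That's 4 of 5 worlds, so 4/5.

4/5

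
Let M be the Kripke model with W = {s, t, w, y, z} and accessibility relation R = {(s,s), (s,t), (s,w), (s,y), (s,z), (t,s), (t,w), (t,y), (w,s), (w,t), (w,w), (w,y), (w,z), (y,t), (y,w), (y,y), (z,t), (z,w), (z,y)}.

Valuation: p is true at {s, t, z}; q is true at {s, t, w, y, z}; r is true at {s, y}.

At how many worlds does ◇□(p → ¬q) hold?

0

s: successors {s, t, w, y, z}; □(p → ¬q) there: s:F, t:F, w:F, y:F, z:F. ✗
t: successors {s, w, y}; □(p → ¬q) there: s:F, w:F, y:F. ✗
w: successors {s, t, w, y, z}; □(p → ¬q) there: s:F, t:F, w:F, y:F, z:F. ✗
y: successors {t, w, y}; □(p → ¬q) there: t:F, w:F, y:F. ✗
z: successors {t, w, y}; □(p → ¬q) there: t:F, w:F, y:F. ✗
Satisfying worlds: ∅.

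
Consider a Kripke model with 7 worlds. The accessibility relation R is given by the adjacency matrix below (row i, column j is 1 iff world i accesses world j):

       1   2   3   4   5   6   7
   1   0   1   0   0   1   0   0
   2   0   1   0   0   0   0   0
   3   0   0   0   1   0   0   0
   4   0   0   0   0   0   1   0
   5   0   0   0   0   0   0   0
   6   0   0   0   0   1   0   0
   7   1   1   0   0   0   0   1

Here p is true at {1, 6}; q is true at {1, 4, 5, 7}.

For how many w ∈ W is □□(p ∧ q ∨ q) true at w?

3

1: successors {2, 5}; □(p ∧ q ∨ q) there: 2:F, 5:T. ✗
2: successors {2}; □(p ∧ q ∨ q) there: 2:F. ✗
3: successors {4}; □(p ∧ q ∨ q) there: 4:F. ✗
4: successors {6}; □(p ∧ q ∨ q) there: 6:T. ✓
5: no successors, so □□(p ∧ q ∨ q) holds vacuously. ✓
6: successors {5}; □(p ∧ q ∨ q) there: 5:T. ✓
7: successors {1, 2, 7}; □(p ∧ q ∨ q) there: 1:F, 2:F, 7:F. ✗
Satisfying worlds: {4, 5, 6}.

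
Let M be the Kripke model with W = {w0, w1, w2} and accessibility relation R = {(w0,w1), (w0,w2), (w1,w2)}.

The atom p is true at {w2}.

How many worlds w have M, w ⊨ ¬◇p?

w0: ◇p is T. ✗
w1: ◇p is T. ✗
w2: ◇p is F. ✓
Satisfying worlds: {w2}.

1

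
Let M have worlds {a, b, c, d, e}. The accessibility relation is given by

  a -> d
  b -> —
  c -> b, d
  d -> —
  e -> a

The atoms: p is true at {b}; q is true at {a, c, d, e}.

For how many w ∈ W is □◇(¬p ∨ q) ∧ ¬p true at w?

2

a: □◇(¬p ∨ q) is F, ¬p is T. ✗
b: □◇(¬p ∨ q) is T, ¬p is F. ✗
c: □◇(¬p ∨ q) is F, ¬p is T. ✗
d: □◇(¬p ∨ q) is T, ¬p is T. ✓
e: □◇(¬p ∨ q) is T, ¬p is T. ✓
Satisfying worlds: {d, e}.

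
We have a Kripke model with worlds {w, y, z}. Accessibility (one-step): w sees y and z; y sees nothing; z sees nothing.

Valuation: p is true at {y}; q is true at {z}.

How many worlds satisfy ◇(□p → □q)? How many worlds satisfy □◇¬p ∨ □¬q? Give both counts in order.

For ◇(□p → □q):
w: successors {y, z}; □p → □q there: y:T, z:T. ✓
y: no successors, so ◇(□p → □q) fails. ✗
z: no successors, so ◇(□p → □q) fails. ✗
— 1 world.
For □◇¬p ∨ □¬q:
w: □◇¬p is F, □¬q is F. ✗
y: □◇¬p is T, □¬q is T. ✓
z: □◇¬p is T, □¬q is T. ✓
— 2 worlds.

1 and 2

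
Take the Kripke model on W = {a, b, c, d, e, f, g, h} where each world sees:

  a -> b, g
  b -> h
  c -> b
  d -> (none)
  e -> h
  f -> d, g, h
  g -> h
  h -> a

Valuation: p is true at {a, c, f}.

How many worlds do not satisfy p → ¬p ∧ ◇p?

3

a: p is T, ¬p ∧ ◇p is F. ✗
b: p is F, ¬p ∧ ◇p is F. ✓
c: p is T, ¬p ∧ ◇p is F. ✗
d: p is F, ¬p ∧ ◇p is F. ✓
e: p is F, ¬p ∧ ◇p is F. ✓
f: p is T, ¬p ∧ ◇p is F. ✗
g: p is F, ¬p ∧ ◇p is F. ✓
h: p is F, ¬p ∧ ◇p is T. ✓
Satisfying worlds: {b, d, e, g, h}.
So p → ¬p ∧ ◇p fails at the other 3 worlds.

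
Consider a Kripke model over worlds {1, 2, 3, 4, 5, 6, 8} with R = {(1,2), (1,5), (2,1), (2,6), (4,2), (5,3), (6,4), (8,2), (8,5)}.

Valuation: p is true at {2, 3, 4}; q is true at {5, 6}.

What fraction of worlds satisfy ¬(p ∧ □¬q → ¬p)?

2/7

1: p ∧ □¬q → ¬p is T. ✗
2: p ∧ □¬q → ¬p is T. ✗
3: p ∧ □¬q → ¬p is F. ✓
4: p ∧ □¬q → ¬p is F. ✓
5: p ∧ □¬q → ¬p is T. ✗
6: p ∧ □¬q → ¬p is T. ✗
8: p ∧ □¬q → ¬p is T. ✗
That's 2 of 7 worlds, so 2/7.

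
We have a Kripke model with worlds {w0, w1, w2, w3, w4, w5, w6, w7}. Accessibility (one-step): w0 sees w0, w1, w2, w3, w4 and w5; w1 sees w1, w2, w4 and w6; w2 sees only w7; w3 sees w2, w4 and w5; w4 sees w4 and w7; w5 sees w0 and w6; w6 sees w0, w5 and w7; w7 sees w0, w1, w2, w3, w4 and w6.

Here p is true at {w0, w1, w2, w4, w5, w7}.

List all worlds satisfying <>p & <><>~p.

{w0, w1, w2, w3, w4, w5, w6, w7}

w0: <>p is T, <><>~p is T. ✓
w1: <>p is T, <><>~p is T. ✓
w2: <>p is T, <><>~p is T. ✓
w3: <>p is T, <><>~p is T. ✓
w4: <>p is T, <><>~p is T. ✓
w5: <>p is T, <><>~p is T. ✓
w6: <>p is T, <><>~p is T. ✓
w7: <>p is T, <><>~p is T. ✓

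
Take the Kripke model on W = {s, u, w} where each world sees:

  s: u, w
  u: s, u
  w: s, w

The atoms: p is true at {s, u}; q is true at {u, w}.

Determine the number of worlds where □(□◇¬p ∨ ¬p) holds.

0

s: successors {u, w}; □◇¬p ∨ ¬p there: u:F, w:T. ✗
u: successors {s, u}; □◇¬p ∨ ¬p there: s:F, u:F. ✗
w: successors {s, w}; □◇¬p ∨ ¬p there: s:F, w:T. ✗
Satisfying worlds: ∅.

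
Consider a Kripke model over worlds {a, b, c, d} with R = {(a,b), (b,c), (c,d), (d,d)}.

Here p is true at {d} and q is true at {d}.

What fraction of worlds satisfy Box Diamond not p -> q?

a: Box Diamond not p is T, q is F. ✗
b: Box Diamond not p is F, q is F. ✓
c: Box Diamond not p is F, q is F. ✓
d: Box Diamond not p is F, q is T. ✓
That's 3 of 4 worlds, so 3/4.

3/4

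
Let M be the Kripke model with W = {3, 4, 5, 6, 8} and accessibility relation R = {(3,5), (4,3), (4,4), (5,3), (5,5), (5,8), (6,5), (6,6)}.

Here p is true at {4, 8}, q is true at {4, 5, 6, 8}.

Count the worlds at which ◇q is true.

3: successors {5}; q there: 5:T. ✓
4: successors {3, 4}; q there: 3:F, 4:T. ✓
5: successors {3, 5, 8}; q there: 3:F, 5:T, 8:T. ✓
6: successors {5, 6}; q there: 5:T, 6:T. ✓
8: no successors, so ◇q fails. ✗
Satisfying worlds: {3, 4, 5, 6}.

4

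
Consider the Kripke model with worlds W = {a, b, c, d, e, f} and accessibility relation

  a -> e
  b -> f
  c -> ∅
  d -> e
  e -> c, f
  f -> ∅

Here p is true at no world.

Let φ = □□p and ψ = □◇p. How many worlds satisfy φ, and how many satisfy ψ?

For □□p:
a: successors {e}; □p there: e:F. ✗
b: successors {f}; □p there: f:T. ✓
c: no successors, so □□p holds vacuously. ✓
d: successors {e}; □p there: e:F. ✗
e: successors {c, f}; □p there: c:T, f:T. ✓
f: no successors, so □□p holds vacuously. ✓
— 4 worlds.
For □◇p:
a: successors {e}; ◇p there: e:F. ✗
b: successors {f}; ◇p there: f:F. ✗
c: no successors, so □◇p holds vacuously. ✓
d: successors {e}; ◇p there: e:F. ✗
e: successors {c, f}; ◇p there: c:F, f:F. ✗
f: no successors, so □◇p holds vacuously. ✓
— 2 worlds.

4 and 2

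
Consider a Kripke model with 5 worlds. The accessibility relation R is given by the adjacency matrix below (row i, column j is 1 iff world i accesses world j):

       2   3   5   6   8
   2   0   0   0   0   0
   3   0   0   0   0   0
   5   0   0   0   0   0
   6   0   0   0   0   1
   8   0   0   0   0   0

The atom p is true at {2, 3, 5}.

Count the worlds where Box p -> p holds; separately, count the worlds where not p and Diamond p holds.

4 and 0

For Box p -> p:
2: Box p is T, p is T. ✓
3: Box p is T, p is T. ✓
5: Box p is T, p is T. ✓
6: Box p is F, p is F. ✓
8: Box p is T, p is F. ✗
— 4 worlds.
For not p and Diamond p:
2: not p is F, Diamond p is F. ✗
3: not p is F, Diamond p is F. ✗
5: not p is F, Diamond p is F. ✗
6: not p is T, Diamond p is F. ✗
8: not p is T, Diamond p is F. ✗
— 0 worlds.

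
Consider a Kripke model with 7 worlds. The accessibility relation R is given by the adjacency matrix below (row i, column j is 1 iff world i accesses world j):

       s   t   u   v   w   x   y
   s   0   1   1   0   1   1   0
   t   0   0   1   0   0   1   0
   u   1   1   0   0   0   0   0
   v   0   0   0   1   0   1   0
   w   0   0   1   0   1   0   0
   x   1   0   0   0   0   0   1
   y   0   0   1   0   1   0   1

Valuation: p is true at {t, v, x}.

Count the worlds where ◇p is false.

3

s: successors {t, u, w, x}; p there: t:T, u:F, w:F, x:T. ✓
t: successors {u, x}; p there: u:F, x:T. ✓
u: successors {s, t}; p there: s:F, t:T. ✓
v: successors {v, x}; p there: v:T, x:T. ✓
w: successors {u, w}; p there: u:F, w:F. ✗
x: successors {s, y}; p there: s:F, y:F. ✗
y: successors {u, w, y}; p there: u:F, w:F, y:F. ✗
Satisfying worlds: {s, t, u, v}.
So ◇p fails at the other 3 worlds.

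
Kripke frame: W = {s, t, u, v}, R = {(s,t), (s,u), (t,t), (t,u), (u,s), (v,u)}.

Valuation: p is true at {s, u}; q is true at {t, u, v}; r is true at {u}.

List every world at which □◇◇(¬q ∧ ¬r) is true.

{u}

s: successors {t, u}; ◇◇(¬q ∧ ¬r) there: t:T, u:F. ✗
t: successors {t, u}; ◇◇(¬q ∧ ¬r) there: t:T, u:F. ✗
u: successors {s}; ◇◇(¬q ∧ ¬r) there: s:T. ✓
v: successors {u}; ◇◇(¬q ∧ ¬r) there: u:F. ✗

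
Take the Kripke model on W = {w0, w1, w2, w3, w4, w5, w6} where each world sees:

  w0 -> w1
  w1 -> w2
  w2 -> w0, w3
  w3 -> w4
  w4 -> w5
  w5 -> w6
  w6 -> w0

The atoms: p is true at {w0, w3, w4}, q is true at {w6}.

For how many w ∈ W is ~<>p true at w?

4

w0: <>p is F. ✓
w1: <>p is F. ✓
w2: <>p is T. ✗
w3: <>p is T. ✗
w4: <>p is F. ✓
w5: <>p is F. ✓
w6: <>p is T. ✗
Satisfying worlds: {w0, w1, w4, w5}.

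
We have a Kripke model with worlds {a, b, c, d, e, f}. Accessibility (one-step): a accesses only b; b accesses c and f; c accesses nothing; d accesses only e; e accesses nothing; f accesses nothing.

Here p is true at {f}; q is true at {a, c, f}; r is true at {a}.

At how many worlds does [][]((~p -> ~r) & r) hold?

5

a: successors {b}; []((~p -> ~r) & r) there: b:F. ✗
b: successors {c, f}; []((~p -> ~r) & r) there: c:T, f:T. ✓
c: no successors, so [][]((~p -> ~r) & r) holds vacuously. ✓
d: successors {e}; []((~p -> ~r) & r) there: e:T. ✓
e: no successors, so [][]((~p -> ~r) & r) holds vacuously. ✓
f: no successors, so [][]((~p -> ~r) & r) holds vacuously. ✓
Satisfying worlds: {b, c, d, e, f}.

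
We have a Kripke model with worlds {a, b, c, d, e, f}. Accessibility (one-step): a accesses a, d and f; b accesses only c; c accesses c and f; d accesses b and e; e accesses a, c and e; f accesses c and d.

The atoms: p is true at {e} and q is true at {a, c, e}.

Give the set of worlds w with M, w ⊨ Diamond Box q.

{d, e}

a: successors {a, d, f}; Box q there: a:F, d:F, f:F. ✗
b: successors {c}; Box q there: c:F. ✗
c: successors {c, f}; Box q there: c:F, f:F. ✗
d: successors {b, e}; Box q there: b:T, e:T. ✓
e: successors {a, c, e}; Box q there: a:F, c:F, e:T. ✓
f: successors {c, d}; Box q there: c:F, d:F. ✗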